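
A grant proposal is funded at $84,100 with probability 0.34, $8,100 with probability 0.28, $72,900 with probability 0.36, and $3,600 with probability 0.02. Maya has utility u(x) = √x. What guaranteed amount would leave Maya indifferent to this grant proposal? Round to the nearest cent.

E[u] = 0.34·√84100 + 0.28·√8100 + 0.36·√72900 + 0.02·√3600 = 0.34·290 + 0.28·90 + 0.36·270 + 0.02·60 = 222.2
CE = (222.2)² = 49372.84

$49,372.84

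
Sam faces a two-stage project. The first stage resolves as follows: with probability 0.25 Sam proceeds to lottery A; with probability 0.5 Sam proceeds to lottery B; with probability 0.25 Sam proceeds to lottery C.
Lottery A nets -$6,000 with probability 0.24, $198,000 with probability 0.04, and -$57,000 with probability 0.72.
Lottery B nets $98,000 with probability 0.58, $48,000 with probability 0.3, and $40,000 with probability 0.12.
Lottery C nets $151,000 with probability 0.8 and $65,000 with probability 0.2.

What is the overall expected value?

$62,830

EV(A) = 0.24 × (-6000) + 0.04 × 198000 + 0.72 × (-57000) = -1440 + 7920 − 41040 = -34560
EV(B) = 0.58 × 98000 + 0.3 × 48000 + 0.12 × 40000 = 56840 + 14400 + 4800 = 76040
EV(C) = 0.8 × 151000 + 0.2 × 65000 = 120800 + 13000 = 133800
Overall = 0.25 × (-34560) + 0.5 × 76040 + 0.25 × 133800 = -8640 + 38020 + 33450 = 62830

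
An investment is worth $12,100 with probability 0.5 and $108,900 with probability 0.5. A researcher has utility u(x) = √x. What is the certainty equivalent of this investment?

$48,400

E[u] = 0.5·√12100 + 0.5·√108900 = 0.5·110 + 0.5·330 = 220
CE = (220)² = 48400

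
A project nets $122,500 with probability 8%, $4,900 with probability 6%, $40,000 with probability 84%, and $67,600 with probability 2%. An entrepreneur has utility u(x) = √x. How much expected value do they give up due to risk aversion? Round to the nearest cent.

E[u] = 0.08·√122500 + 0.06·√4900 + 0.84·√40000 + 0.02·√67600 = 0.08·350 + 0.06·70 + 0.84·200 + 0.02·260 = 205.4
CE = (205.4)² = 42189.16
Risk premium = EV − CE = 45046 − 42189.16 = 2856.84

$2,856.84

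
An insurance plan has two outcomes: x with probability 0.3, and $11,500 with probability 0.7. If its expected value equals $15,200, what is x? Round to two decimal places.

x = $23,833.33

0.3·x + 0.7·11500 = 15200
0.3·x = 15200 − 8050 = 7150
x = 7150 / 0.3 = 23833.3333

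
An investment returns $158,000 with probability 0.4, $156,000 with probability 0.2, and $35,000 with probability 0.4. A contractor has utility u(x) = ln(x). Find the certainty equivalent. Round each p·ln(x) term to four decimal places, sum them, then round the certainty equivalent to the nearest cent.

E[u] = 0.4·ln(158000) + 0.2·ln(156000) + 0.4·ln(35000) = 4.7881 + 2.3915 + 4.1852 = 11.3648
CE = e^11.3648 ≈ 86232.29

$86,232.29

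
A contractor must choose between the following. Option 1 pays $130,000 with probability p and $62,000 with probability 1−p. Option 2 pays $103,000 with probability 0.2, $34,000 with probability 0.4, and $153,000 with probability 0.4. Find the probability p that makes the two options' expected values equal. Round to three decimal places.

EV(Option 2) = 0.2 × 103000 + 0.4 × 34000 + 0.4 × 153000 = 20600 + 13600 + 61200 = 95400
p·130000 + (1−p)·62000 = 95400
68000p + 62000 = 95400
p = (95400 − 62000) / 68000

p = 0.491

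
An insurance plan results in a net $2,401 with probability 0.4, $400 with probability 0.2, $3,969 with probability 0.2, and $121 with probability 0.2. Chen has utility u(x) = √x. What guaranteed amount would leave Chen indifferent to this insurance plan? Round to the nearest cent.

$1,474.56

E[u] = 0.4·√2401 + 0.2·√400 + 0.2·√3969 + 0.2·√121 = 0.4·49 + 0.2·20 + 0.2·63 + 0.2·11 = 38.4
CE = (38.4)² = 1474.56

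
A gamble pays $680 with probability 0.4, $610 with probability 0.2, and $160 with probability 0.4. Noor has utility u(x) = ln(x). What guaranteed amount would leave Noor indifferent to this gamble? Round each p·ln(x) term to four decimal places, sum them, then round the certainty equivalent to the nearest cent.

$373.01

E[u] = 0.4·ln(680) + 0.2·ln(610) + 0.4·ln(160) = 2.6088 + 1.2827 + 2.0301 = 5.9216
CE = e^5.9216 ≈ 373.01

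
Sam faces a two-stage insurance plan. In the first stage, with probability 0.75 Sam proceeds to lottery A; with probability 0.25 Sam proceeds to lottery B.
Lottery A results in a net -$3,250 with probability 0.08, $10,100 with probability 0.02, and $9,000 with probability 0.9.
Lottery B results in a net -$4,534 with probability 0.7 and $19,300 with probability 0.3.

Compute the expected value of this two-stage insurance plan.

$6,685.55

EV(A) = 0.08 × (-3250) + 0.02 × 10100 + 0.9 × 9000 = -260 + 202 + 8100 = 8042
EV(B) = 0.7 × (-4534) + 0.3 × 19300 = -3173.8 + 5790 = 2616.2
Overall = 0.75 × 8042 + 0.25 × 2616.2 = 6031.5 + 654.05 = 6685.55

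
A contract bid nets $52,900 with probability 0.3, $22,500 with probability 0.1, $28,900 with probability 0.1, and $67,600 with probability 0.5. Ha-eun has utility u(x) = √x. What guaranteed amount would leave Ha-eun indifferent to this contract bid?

$53,361

E[u] = 0.3·√52900 + 0.1·√22500 + 0.1·√28900 + 0.5·√67600 = 0.3·230 + 0.1·150 + 0.1·170 + 0.5·260 = 231
CE = (231)² = 53361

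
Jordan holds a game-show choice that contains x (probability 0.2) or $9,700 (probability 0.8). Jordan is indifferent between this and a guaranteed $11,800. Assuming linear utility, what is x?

0.2·x + 0.8·9700 = 11800
0.2·x = 11800 − 7760 = 4040
x = 4040 / 0.2 = 20200

x = $20,200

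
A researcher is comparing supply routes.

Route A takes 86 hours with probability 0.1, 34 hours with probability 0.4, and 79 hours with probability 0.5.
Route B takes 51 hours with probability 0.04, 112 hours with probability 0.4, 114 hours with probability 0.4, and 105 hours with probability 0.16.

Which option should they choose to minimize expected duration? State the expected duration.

Route A = 0.1 × 86 + 0.4 × 34 + 0.5 × 79 = 8.6 + 13.6 + 39.5 = 61.7
Route B = 0.04 × 51 + 0.4 × 112 + 0.4 × 114 + 0.16 × 105 = 2.04 + 44.8 + 45.6 + 16.8 = 109.24

Route A (61.7 hours)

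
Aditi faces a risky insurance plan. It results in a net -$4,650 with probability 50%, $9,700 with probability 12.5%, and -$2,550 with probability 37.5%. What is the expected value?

-$2,068.75

EV = 0.5 × (-4650) + 0.125 × 9700 + 0.375 × (-2550) = -2325 + 1212.5 − 956.25 = -2068.75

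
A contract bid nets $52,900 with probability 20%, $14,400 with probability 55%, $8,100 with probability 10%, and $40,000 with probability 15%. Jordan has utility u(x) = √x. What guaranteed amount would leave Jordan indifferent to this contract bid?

E[u] = 0.2·√52900 + 0.55·√14400 + 0.1·√8100 + 0.15·√40000 = 0.2·230 + 0.55·120 + 0.1·90 + 0.15·200 = 151
CE = (151)² = 22801

$22,801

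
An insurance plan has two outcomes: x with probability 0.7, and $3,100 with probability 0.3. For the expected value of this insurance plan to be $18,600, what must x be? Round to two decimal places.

0.7·x + 0.3·3100 = 18600
0.7·x = 18600 − 930 = 17670
x = 17670 / 0.7 = 25242.8571

x = $25,242.86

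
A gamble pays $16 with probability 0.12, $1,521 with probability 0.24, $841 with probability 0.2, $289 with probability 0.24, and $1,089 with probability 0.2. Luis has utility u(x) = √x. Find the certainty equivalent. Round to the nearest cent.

$692.74

E[u] = 0.12·√16 + 0.24·√1521 + 0.2·√841 + 0.24·√289 + 0.2·√1089 = 0.12·4 + 0.24·39 + 0.2·29 + 0.24·17 + 0.2·33 = 26.32
CE = (26.32)² = 692.7424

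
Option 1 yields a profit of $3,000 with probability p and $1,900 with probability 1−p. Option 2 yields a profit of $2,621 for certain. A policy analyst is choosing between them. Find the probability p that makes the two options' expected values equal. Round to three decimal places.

p·3000 + (1−p)·1900 = 2621
1100p + 1900 = 2621
p = (2621 − 1900) / 1100

p = 0.655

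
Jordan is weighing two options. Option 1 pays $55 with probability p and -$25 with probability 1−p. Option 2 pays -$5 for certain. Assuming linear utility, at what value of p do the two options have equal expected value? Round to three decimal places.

p·55 + (1−p)·(-25) = -5
80p − 25 = -5
p = (-5 + 25) / 80

p = 0.250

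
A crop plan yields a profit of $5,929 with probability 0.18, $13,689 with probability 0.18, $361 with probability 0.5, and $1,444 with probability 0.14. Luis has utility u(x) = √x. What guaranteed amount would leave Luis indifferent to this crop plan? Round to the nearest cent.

E[u] = 0.18·√5929 + 0.18·√13689 + 0.5·√361 + 0.14·√1444 = 0.18·77 + 0.18·117 + 0.5·19 + 0.14·38 = 49.74
CE = (49.74)² = 2474.0676

$2,474.07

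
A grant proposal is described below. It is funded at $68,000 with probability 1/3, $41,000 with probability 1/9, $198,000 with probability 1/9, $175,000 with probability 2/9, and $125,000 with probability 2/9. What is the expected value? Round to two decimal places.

$115,888.89

EV = 1/3 × 68000 + 1/9 × 41000 + 1/9 × 198000 + 2/9 × 175000 + 2/9 × 125000 = 22666.6667 + 4555.5556 + 22000 + 38888.8889 + 27777.7778 = 115888.8889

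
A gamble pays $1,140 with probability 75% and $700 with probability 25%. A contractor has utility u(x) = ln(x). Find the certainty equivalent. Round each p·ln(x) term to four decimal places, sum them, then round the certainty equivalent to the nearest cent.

$1,009.19

E[u] = 0.75·ln(1140) + 0.25·ln(700) = 5.2791 + 1.6378 = 6.9169
CE = e^6.9169 ≈ 1009.19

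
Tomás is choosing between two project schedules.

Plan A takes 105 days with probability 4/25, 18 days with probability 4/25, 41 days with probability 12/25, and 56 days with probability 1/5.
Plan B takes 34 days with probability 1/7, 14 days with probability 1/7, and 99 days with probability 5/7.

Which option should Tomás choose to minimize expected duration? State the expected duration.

Plan A = 4/25 × 105 + 4/25 × 18 + 12/25 × 41 + 1/5 × 56 = 16.8 + 2.88 + 19.68 + 11.2 = 50.56
Plan B = 1/7 × 34 + 1/7 × 14 + 5/7 × 99 = 4.8571 + 2 + 70.7143 = 77.5714

Plan A (50.56 days)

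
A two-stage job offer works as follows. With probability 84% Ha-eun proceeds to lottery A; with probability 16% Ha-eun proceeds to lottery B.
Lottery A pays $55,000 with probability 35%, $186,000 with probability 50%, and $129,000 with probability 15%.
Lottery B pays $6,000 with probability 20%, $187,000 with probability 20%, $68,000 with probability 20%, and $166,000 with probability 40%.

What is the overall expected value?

EV(A) = 0.35 × 55000 + 0.5 × 186000 + 0.15 × 129000 = 19250 + 93000 + 19350 = 131600
EV(B) = 0.2 × 6000 + 0.2 × 187000 + 0.2 × 68000 + 0.4 × 166000 = 1200 + 37400 + 13600 + 66400 = 118600
Overall = 0.84 × 131600 + 0.16 × 118600 = 110544 + 18976 = 129520

$129,520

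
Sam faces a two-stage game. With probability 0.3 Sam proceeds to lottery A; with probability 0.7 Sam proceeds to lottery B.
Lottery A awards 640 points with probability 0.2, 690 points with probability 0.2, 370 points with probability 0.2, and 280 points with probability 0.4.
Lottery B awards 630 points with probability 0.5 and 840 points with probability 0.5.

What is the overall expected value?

650.1 points

EV(A) = 0.2 × 640 + 0.2 × 690 + 0.2 × 370 + 0.4 × 280 = 128 + 138 + 74 + 112 = 452
EV(B) = 0.5 × 630 + 0.5 × 840 = 315 + 420 = 735
Overall = 0.3 × 452 + 0.7 × 735 = 135.6 + 514.5 = 650.1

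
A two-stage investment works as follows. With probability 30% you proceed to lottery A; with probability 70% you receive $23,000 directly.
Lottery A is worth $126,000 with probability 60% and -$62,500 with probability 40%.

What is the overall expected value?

$31,280

EV(A) = 0.6 × 126000 + 0.4 × (-62500) = 75600 − 25000 = 50600
Branch B: 23000 (certain)
Overall = 0.3 × 50600 + 0.7 × 23000 = 15180 + 16100 = 31280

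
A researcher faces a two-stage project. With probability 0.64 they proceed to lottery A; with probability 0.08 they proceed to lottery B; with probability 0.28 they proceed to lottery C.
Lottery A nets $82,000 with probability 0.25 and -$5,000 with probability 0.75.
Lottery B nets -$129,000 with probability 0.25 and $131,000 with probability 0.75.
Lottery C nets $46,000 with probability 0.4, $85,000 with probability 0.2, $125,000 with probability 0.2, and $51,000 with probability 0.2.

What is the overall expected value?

$35,768

EV(A) = 0.25 × 82000 + 0.75 × (-5000) = 20500 − 3750 = 16750
EV(B) = 0.25 × (-129000) + 0.75 × 131000 = -32250 + 98250 = 66000
EV(C) = 0.4 × 46000 + 0.2 × 85000 + 0.2 × 125000 + 0.2 × 51000 = 18400 + 17000 + 25000 + 10200 = 70600
Overall = 0.64 × 16750 + 0.08 × 66000 + 0.28 × 70600 = 10720 + 5280 + 19768 = 35768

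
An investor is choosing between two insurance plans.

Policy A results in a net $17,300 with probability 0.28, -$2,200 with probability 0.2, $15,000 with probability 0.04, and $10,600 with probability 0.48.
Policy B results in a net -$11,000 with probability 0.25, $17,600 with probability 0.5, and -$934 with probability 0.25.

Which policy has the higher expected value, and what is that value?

Policy A ($10,092)

Policy A = 0.28 × 17300 + 0.2 × (-2200) + 0.04 × 15000 + 0.48 × 10600 = 4844 − 440 + 600 + 5088 = 10092
Policy B = 0.25 × (-11000) + 0.5 × 17600 + 0.25 × (-934) = -2750 + 8800 − 233.5 = 5816.5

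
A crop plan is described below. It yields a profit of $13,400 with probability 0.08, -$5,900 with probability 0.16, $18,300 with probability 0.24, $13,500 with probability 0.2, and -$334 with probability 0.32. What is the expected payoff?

EV = 0.08 × 13400 + 0.16 × (-5900) + 0.24 × 18300 + 0.2 × 13500 + 0.32 × (-334) = 1072 − 944 + 4392 + 2700 − 106.88 = 7113.12

$7,113.12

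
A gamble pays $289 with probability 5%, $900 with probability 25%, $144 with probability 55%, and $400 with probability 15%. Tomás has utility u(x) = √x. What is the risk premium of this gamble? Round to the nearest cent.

E[u] = 0.05·√289 + 0.25·√900 + 0.55·√144 + 0.15·√400 = 0.05·17 + 0.25·30 + 0.55·12 + 0.15·20 = 17.95
CE = (17.95)² = 322.2025
Risk premium = EV − CE = 378.65 − 322.2025 = 56.4475

$56.45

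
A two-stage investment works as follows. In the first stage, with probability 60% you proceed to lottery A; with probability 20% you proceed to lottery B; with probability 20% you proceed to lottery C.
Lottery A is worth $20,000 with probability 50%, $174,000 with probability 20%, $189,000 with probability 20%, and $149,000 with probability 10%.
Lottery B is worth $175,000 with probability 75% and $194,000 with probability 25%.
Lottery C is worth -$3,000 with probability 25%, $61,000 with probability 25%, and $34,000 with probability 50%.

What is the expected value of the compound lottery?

EV(A) = 0.5 × 20000 + 0.2 × 174000 + 0.2 × 189000 + 0.1 × 149000 = 10000 + 34800 + 37800 + 14900 = 97500
EV(B) = 0.75 × 175000 + 0.25 × 194000 = 131250 + 48500 = 179750
EV(C) = 0.25 × (-3000) + 0.25 × 61000 + 0.5 × 34000 = -750 + 15250 + 17000 = 31500
Overall = 0.6 × 97500 + 0.2 × 179750 + 0.2 × 31500 = 58500 + 35950 + 6300 = 100750

$100,750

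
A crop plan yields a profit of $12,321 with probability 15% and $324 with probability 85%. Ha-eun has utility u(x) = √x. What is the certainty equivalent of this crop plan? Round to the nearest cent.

$1,020.80

E[u] = 0.15·√12321 + 0.85·√324 = 0.15·111 + 0.85·18 = 31.95
CE = (31.95)² = 1020.8025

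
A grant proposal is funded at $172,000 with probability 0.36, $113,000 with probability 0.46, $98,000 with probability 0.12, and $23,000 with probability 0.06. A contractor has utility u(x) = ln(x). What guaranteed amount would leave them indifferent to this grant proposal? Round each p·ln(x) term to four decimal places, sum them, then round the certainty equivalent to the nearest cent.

E[u] = 0.36·ln(172000) + 0.46·ln(113000) + 0.12·ln(98000) + 0.06·ln(23000) = 4.3399 + 5.3522 + 1.3791 + 0.6026 = 11.6738
CE = e^11.6738 ≈ 117453.76

$117,453.76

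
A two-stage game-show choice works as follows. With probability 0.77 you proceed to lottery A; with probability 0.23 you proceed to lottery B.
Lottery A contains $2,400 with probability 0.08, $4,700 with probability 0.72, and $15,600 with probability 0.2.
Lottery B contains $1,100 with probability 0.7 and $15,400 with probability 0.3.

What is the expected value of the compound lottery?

$6,395.62

EV(A) = 0.08 × 2400 + 0.72 × 4700 + 0.2 × 15600 = 192 + 3384 + 3120 = 6696
EV(B) = 0.7 × 1100 + 0.3 × 15400 = 770 + 4620 = 5390
Overall = 0.77 × 6696 + 0.23 × 5390 = 5155.92 + 1239.7 = 6395.62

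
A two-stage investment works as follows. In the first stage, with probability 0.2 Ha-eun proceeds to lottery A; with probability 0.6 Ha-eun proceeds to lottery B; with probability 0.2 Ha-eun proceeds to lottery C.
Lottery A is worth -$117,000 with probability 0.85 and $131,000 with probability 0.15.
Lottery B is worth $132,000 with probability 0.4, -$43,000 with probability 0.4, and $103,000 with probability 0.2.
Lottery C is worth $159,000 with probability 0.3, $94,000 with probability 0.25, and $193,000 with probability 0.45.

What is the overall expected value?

$49,370

EV(A) = 0.85 × (-117000) + 0.15 × 131000 = -99450 + 19650 = -79800
EV(B) = 0.4 × 132000 + 0.4 × (-43000) + 0.2 × 103000 = 52800 − 17200 + 20600 = 56200
EV(C) = 0.3 × 159000 + 0.25 × 94000 + 0.45 × 193000 = 47700 + 23500 + 86850 = 158050
Overall = 0.2 × (-79800) + 0.6 × 56200 + 0.2 × 158050 = -15960 + 33720 + 31610 = 49370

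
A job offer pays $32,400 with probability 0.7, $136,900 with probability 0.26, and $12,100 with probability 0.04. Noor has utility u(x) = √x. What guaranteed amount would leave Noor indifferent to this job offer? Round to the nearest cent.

$51,347.56

E[u] = 0.7·√32400 + 0.26·√136900 + 0.04·√12100 = 0.7·180 + 0.26·370 + 0.04·110 = 226.6
CE = (226.6)² = 51347.56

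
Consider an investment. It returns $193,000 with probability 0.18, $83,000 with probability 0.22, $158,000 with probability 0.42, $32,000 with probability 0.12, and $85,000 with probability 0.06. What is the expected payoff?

EV = 0.18 × 193000 + 0.22 × 83000 + 0.42 × 158000 + 0.12 × 32000 + 0.06 × 85000 = 34740 + 18260 + 66360 + 3840 + 5100 = 128300

$128,300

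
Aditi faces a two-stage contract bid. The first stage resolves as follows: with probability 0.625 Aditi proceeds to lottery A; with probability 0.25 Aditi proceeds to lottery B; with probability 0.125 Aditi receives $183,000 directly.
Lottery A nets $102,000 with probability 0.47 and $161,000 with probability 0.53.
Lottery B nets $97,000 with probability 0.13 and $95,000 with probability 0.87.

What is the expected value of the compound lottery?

$129,983.75

EV(A) = 0.47 × 102000 + 0.53 × 161000 = 47940 + 85330 = 133270
EV(B) = 0.13 × 97000 + 0.87 × 95000 = 12610 + 82650 = 95260
Branch C: 183000 (certain)
Overall = 0.625 × 133270 + 0.25 × 95260 + 0.125 × 183000 = 83293.75 + 23815 + 22875 = 129983.75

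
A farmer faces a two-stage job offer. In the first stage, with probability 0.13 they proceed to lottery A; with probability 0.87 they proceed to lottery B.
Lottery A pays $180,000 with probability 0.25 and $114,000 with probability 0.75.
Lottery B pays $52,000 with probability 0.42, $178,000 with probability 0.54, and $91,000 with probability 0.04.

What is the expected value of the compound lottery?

$122,757

EV(A) = 0.25 × 180000 + 0.75 × 114000 = 45000 + 85500 = 130500
EV(B) = 0.42 × 52000 + 0.54 × 178000 + 0.04 × 91000 = 21840 + 96120 + 3640 = 121600
Overall = 0.13 × 130500 + 0.87 × 121600 = 16965 + 105792 = 122757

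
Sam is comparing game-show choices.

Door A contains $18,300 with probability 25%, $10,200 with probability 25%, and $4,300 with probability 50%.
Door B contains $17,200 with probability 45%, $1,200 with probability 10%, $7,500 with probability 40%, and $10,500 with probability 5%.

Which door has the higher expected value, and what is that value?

Door B ($11,385)

Door A = 0.25 × 18300 + 0.25 × 10200 + 0.5 × 4300 = 4575 + 2550 + 2150 = 9275
Door B = 0.45 × 17200 + 0.1 × 1200 + 0.4 × 7500 + 0.05 × 10500 = 7740 + 120 + 3000 + 525 = 11385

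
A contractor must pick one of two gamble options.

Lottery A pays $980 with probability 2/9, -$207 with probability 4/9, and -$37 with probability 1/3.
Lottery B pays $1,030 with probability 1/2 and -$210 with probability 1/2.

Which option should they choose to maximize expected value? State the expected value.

Lottery A = 2/9 × 980 + 4/9 × (-207) + 1/3 × (-37) = 217.7778 − 92 − 12.3333 = 113.4444
Lottery B = 1/2 × 1030 + 1/2 × (-210) = 515 − 105 = 410

Lottery B ($410)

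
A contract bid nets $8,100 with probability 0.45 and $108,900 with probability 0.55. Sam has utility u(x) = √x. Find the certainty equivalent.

$49,284

E[u] = 0.45·√8100 + 0.55·√108900 = 0.45·90 + 0.55·330 = 222
CE = (222)² = 49284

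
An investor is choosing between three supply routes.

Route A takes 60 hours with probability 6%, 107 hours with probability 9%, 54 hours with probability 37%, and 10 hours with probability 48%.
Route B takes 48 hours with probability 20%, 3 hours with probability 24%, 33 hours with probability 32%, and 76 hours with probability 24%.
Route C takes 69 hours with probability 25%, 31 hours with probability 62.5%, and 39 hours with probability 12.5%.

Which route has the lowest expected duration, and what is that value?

Route A (38.01 hours)

Route A = 0.06 × 60 + 0.09 × 107 + 0.37 × 54 + 0.48 × 10 = 3.6 + 9.63 + 19.98 + 4.8 = 38.01
Route B = 0.2 × 48 + 0.24 × 3 + 0.32 × 33 + 0.24 × 76 = 9.6 + 0.72 + 10.56 + 18.24 = 39.12
Route C = 0.25 × 69 + 0.625 × 31 + 0.125 × 39 = 17.25 + 19.375 + 4.875 = 41.5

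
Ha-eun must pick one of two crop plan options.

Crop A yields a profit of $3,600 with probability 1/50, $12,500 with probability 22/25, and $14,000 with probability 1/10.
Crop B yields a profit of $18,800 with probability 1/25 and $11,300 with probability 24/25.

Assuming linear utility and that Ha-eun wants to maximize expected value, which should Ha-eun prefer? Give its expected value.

Crop A ($12,472)

Crop A = 1/50 × 3600 + 22/25 × 12500 + 1/10 × 14000 = 72 + 11000 + 1400 = 12472
Crop B = 1/25 × 18800 + 24/25 × 11300 = 752 + 10848 = 11600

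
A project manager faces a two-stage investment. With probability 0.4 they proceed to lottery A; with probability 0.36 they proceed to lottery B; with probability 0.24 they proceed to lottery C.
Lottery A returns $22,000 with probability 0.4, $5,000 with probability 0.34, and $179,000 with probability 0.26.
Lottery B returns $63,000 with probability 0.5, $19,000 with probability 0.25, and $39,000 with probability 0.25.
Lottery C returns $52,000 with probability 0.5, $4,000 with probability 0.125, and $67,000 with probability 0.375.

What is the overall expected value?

EV(A) = 0.4 × 22000 + 0.34 × 5000 + 0.26 × 179000 = 8800 + 1700 + 46540 = 57040
EV(B) = 0.5 × 63000 + 0.25 × 19000 + 0.25 × 39000 = 31500 + 4750 + 9750 = 46000
EV(C) = 0.5 × 52000 + 0.125 × 4000 + 0.375 × 67000 = 26000 + 500 + 25125 = 51625
Overall = 0.4 × 57040 + 0.36 × 46000 + 0.24 × 51625 = 22816 + 16560 + 12390 = 51766

$51,766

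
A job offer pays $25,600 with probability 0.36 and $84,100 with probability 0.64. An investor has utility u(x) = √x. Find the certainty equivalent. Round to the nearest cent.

E[u] = 0.36·√25600 + 0.64·√84100 = 0.36·160 + 0.64·290 = 243.2
CE = (243.2)² = 59146.24

$59,146.24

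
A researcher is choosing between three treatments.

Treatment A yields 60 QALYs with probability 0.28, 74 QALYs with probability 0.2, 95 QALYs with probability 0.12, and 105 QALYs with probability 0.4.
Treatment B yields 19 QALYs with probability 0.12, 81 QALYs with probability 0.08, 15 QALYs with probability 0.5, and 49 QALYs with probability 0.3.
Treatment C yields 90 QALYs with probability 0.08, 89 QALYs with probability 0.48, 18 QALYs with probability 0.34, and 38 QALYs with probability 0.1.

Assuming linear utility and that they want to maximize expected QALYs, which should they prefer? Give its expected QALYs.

Treatment A (85 QALYs)

Treatment A = 0.28 × 60 + 0.2 × 74 + 0.12 × 95 + 0.4 × 105 = 16.8 + 14.8 + 11.4 + 42 = 85
Treatment B = 0.12 × 19 + 0.08 × 81 + 0.5 × 15 + 0.3 × 49 = 2.28 + 6.48 + 7.5 + 14.7 = 30.96
Treatment C = 0.08 × 90 + 0.48 × 89 + 0.34 × 18 + 0.1 × 38 = 7.2 + 42.72 + 6.12 + 3.8 = 59.84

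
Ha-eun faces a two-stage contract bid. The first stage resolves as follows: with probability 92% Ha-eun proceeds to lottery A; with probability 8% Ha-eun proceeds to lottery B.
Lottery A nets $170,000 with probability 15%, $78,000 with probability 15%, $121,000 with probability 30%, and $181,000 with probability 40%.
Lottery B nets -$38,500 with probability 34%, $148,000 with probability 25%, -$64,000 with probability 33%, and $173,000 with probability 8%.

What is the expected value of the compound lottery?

EV(A) = 0.15 × 170000 + 0.15 × 78000 + 0.3 × 121000 + 0.4 × 181000 = 25500 + 11700 + 36300 + 72400 = 145900
EV(B) = 0.34 × (-38500) + 0.25 × 148000 + 0.33 × (-64000) + 0.08 × 173000 = -13090 + 37000 − 21120 + 13840 = 16630
Overall = 0.92 × 145900 + 0.08 × 16630 = 134228 + 1330.4 = 135558.4

$135,558.40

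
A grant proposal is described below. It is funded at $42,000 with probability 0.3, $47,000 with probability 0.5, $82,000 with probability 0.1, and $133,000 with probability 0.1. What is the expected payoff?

$57,600

EV = 0.3 × 42000 + 0.5 × 47000 + 0.1 × 82000 + 0.1 × 133000 = 12600 + 23500 + 8200 + 13300 = 57600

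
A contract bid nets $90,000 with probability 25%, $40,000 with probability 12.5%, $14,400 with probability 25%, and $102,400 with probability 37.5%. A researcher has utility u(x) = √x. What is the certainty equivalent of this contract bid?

E[u] = 0.25·√90000 + 0.125·√40000 + 0.25·√14400 + 0.375·√102400 = 0.25·300 + 0.125·200 + 0.25·120 + 0.375·320 = 250
CE = (250)² = 62500

$62,500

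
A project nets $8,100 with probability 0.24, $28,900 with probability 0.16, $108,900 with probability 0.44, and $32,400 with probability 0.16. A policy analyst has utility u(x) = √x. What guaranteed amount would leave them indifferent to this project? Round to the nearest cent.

E[u] = 0.24·√8100 + 0.16·√28900 + 0.44·√108900 + 0.16·√32400 = 0.24·90 + 0.16·170 + 0.44·330 + 0.16·180 = 222.8
CE = (222.8)² = 49639.84

$49,639.84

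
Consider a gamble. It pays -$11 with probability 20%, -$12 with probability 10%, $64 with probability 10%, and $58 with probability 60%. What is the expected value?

EV = 0.2 × (-11) + 0.1 × (-12) + 0.1 × 64 + 0.6 × 58 = -2.2 − 1.2 + 6.4 + 34.8 = 37.8

$37.80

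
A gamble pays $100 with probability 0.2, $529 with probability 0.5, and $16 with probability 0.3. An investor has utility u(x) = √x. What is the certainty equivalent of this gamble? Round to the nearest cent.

$216.09

E[u] = 0.2·√100 + 0.5·√529 + 0.3·√16 = 0.2·10 + 0.5·23 + 0.3·4 = 14.7
CE = (14.7)² = 216.09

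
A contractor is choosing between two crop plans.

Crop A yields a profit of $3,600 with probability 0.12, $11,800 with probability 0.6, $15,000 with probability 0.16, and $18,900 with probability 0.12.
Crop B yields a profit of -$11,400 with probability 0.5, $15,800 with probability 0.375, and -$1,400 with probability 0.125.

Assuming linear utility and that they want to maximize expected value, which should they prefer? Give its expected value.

Crop A ($12,180)

Crop A = 0.12 × 3600 + 0.6 × 11800 + 0.16 × 15000 + 0.12 × 18900 = 432 + 7080 + 2400 + 2268 = 12180
Crop B = 0.5 × (-11400) + 0.375 × 15800 + 0.125 × (-1400) = -5700 + 5925 − 175 = 50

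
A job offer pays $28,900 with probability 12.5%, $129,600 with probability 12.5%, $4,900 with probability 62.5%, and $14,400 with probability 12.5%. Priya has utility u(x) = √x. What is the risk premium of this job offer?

E[u] = 0.125·√28900 + 0.125·√129600 + 0.625·√4900 + 0.125·√14400 = 0.125·170 + 0.125·360 + 0.625·70 + 0.125·120 = 125
CE = (125)² = 15625
Risk premium = EV − CE = 24675 − 15625 = 9050

$9,050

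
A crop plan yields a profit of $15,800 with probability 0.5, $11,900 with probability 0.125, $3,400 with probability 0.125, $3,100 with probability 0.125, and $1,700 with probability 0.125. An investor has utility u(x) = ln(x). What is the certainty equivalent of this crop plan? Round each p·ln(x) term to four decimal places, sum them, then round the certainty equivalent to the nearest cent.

$7,769.80

E[u] = 0.5·ln(15800) + 0.125·ln(11900) + 0.125·ln(3400) + 0.125·ln(3100) + 0.125·ln(1700) = 4.8339 + 1.1730 + 1.0164 + 1.0049 + 0.9298 = 8.9580
CE = e^8.9580 ≈ 7769.80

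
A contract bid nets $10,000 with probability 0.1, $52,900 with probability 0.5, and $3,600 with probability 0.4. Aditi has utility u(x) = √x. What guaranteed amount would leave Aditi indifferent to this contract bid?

E[u] = 0.1·√10000 + 0.5·√52900 + 0.4·√3600 = 0.1·100 + 0.5·230 + 0.4·60 = 149
CE = (149)² = 22201

$22,201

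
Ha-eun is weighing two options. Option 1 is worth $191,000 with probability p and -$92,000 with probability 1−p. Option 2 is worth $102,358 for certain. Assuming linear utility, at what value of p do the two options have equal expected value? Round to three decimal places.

p = 0.687

p·191000 + (1−p)·(-92000) = 102358
283000p − 92000 = 102358
p = (102358 + 92000) / 283000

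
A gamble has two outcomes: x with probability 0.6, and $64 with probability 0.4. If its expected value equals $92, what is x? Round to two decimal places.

x = $110.67

0.6·x + 0.4·64 = 92
0.6·x = 92 − 25.6 = 66.4
x = 66.4 / 0.6 = 110.6667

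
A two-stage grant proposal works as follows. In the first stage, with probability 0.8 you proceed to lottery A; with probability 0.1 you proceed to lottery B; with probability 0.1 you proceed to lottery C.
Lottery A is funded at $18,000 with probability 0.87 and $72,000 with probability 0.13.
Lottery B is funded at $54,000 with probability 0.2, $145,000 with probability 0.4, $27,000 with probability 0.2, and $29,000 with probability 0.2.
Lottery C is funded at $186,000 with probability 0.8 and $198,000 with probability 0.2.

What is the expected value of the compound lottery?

$46,856

EV(A) = 0.87 × 18000 + 0.13 × 72000 = 15660 + 9360 = 25020
EV(B) = 0.2 × 54000 + 0.4 × 145000 + 0.2 × 27000 + 0.2 × 29000 = 10800 + 58000 + 5400 + 5800 = 80000
EV(C) = 0.8 × 186000 + 0.2 × 198000 = 148800 + 39600 = 188400
Overall = 0.8 × 25020 + 0.1 × 80000 + 0.1 × 188400 = 20016 + 8000 + 18840 = 46856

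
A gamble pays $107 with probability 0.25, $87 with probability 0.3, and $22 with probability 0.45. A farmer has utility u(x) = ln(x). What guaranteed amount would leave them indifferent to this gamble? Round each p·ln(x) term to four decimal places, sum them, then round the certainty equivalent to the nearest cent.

$49.35

E[u] = 0.25·ln(107) + 0.3·ln(87) + 0.45·ln(22) = 1.1682 + 1.3398 + 1.3910 = 3.8990
CE = e^3.8990 ≈ 49.35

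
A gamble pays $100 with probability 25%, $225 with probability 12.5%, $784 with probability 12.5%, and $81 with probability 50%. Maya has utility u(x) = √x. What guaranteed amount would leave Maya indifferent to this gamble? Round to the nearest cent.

E[u] = 0.25·√100 + 0.125·√225 + 0.125·√784 + 0.5·√81 = 0.25·10 + 0.125·15 + 0.125·28 + 0.5·9 = 12.375
CE = (12.375)² = 153.140625

$153.14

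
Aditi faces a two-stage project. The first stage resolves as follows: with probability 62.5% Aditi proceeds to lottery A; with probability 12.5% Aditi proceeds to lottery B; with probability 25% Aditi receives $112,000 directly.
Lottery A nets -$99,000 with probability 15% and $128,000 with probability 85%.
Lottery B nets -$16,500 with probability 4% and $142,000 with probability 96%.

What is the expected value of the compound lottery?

$103,676.25

EV(A) = 0.15 × (-99000) + 0.85 × 128000 = -14850 + 108800 = 93950
EV(B) = 0.04 × (-16500) + 0.96 × 142000 = -660 + 136320 = 135660
Branch C: 112000 (certain)
Overall = 0.625 × 93950 + 0.125 × 135660 + 0.25 × 112000 = 58718.75 + 16957.5 + 28000 = 103676.25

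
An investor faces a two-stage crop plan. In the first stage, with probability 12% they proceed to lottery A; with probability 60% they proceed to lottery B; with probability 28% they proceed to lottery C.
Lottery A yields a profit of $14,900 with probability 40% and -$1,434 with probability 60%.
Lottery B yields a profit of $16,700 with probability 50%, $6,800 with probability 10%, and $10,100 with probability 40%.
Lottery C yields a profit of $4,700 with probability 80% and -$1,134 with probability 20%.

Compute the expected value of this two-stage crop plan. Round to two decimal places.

EV(A) = 0.4 × 14900 + 0.6 × (-1434) = 5960 − 860.4 = 5099.6
EV(B) = 0.5 × 16700 + 0.1 × 6800 + 0.4 × 10100 = 8350 + 680 + 4040 = 13070
EV(C) = 0.8 × 4700 + 0.2 × (-1134) = 3760 − 226.8 = 3533.2
Overall = 0.12 × 5099.6 + 0.6 × 13070 + 0.28 × 3533.2 = 611.952 + 7842 + 989.296 = 9443.248

$9,443.25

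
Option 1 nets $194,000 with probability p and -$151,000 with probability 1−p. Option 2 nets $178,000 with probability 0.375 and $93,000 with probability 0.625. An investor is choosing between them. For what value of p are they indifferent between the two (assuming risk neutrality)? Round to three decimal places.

p = 0.800

EV(Option 2) = 0.375 × 178000 + 0.625 × 93000 = 66750 + 58125 = 124875
p·194000 + (1−p)·(-151000) = 124875
345000p − 151000 = 124875
p = (124875 + 151000) / 345000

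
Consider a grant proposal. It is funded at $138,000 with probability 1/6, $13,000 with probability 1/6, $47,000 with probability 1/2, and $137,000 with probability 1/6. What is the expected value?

EV = 1/6 × 138000 + 1/6 × 13000 + 1/2 × 47000 + 1/6 × 137000 = 23000 + 2166.6667 + 23500 + 22833.3333 = 71500

$71,500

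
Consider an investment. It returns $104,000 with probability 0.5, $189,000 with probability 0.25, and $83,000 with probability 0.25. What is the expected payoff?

$120,000

EV = 0.5 × 104000 + 0.25 × 189000 + 0.25 × 83000 = 52000 + 47250 + 20750 = 120000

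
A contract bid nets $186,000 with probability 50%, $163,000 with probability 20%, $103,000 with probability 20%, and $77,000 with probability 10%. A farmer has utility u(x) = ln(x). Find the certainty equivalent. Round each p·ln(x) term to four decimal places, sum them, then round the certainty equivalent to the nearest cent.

E[u] = 0.5·ln(186000) + 0.2·ln(163000) + 0.2·ln(103000) + 0.1·ln(77000) = 6.0668 + 2.4003 + 2.3085 + 1.1252 = 11.9008
CE = e^11.9008 ≈ 147384.49

$147,384.49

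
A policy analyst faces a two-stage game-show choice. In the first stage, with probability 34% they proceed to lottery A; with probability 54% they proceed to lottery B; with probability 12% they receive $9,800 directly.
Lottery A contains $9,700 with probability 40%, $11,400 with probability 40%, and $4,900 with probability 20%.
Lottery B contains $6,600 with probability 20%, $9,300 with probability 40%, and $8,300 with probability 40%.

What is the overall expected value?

$8,893.20

EV(A) = 0.4 × 9700 + 0.4 × 11400 + 0.2 × 4900 = 3880 + 4560 + 980 = 9420
EV(B) = 0.2 × 6600 + 0.4 × 9300 + 0.4 × 8300 = 1320 + 3720 + 3320 = 8360
Branch C: 9800 (certain)
Overall = 0.34 × 9420 + 0.54 × 8360 + 0.12 × 9800 = 3202.8 + 4514.4 + 1176 = 8893.2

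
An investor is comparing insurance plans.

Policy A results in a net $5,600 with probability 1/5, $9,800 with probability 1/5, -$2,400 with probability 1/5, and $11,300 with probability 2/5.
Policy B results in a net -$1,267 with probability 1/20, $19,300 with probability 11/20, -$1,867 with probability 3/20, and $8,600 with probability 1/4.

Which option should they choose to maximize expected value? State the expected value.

Policy A = 1/5 × 5600 + 1/5 × 9800 + 1/5 × (-2400) + 2/5 × 11300 = 1120 + 1960 − 480 + 4520 = 7120
Policy B = 1/20 × (-1267) + 11/20 × 19300 + 3/20 × (-1867) + 1/4 × 8600 = -63.35 + 10615 − 280.05 + 2150 = 12421.6

Policy B ($12,421.60)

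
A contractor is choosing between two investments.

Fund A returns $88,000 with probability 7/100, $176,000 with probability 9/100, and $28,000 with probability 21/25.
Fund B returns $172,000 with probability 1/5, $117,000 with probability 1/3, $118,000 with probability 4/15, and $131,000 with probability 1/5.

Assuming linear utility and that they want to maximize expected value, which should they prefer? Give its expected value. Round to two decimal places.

Fund A = 7/100 × 88000 + 9/100 × 176000 + 21/25 × 28000 = 6160 + 15840 + 23520 = 45520
Fund B = 1/5 × 172000 + 1/3 × 117000 + 4/15 × 118000 + 1/5 × 131000 = 34400 + 39000 + 31466.6667 + 26200 = 131066.6667

Fund B ($131,066.67)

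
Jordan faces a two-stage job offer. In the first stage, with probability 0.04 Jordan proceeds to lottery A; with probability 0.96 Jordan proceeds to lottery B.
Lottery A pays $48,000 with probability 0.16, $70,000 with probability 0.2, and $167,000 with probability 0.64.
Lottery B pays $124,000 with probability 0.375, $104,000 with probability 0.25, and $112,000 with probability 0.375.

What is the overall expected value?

EV(A) = 0.16 × 48000 + 0.2 × 70000 + 0.64 × 167000 = 7680 + 14000 + 106880 = 128560
EV(B) = 0.375 × 124000 + 0.25 × 104000 + 0.375 × 112000 = 46500 + 26000 + 42000 = 114500
Overall = 0.04 × 128560 + 0.96 × 114500 = 5142.4 + 109920 = 115062.4

$115,062.40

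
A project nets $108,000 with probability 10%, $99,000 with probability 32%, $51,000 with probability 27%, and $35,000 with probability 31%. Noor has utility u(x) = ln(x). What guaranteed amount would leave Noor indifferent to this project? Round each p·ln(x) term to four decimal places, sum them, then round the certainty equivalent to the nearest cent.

$60,487.98

E[u] = 0.1·ln(108000) + 0.32·ln(99000) + 0.27·ln(51000) + 0.31·ln(35000) = 1.1590 + 3.6809 + 2.9267 + 3.2436 = 11.0102
CE = e^11.0102 ≈ 60487.98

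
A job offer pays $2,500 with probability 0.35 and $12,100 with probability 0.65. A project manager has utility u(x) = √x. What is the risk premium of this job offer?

$819

E[u] = 0.35·√2500 + 0.65·√12100 = 0.35·50 + 0.65·110 = 89
CE = (89)² = 7921
Risk premium = EV − CE = 8740 − 7921 = 819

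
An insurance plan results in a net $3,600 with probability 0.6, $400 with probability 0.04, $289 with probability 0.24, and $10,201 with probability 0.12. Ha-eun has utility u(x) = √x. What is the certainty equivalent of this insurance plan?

E[u] = 0.6·√3600 + 0.04·√400 + 0.24·√289 + 0.12·√10201 = 0.6·60 + 0.04·20 + 0.24·17 + 0.12·101 = 53
CE = (53)² = 2809

$2,809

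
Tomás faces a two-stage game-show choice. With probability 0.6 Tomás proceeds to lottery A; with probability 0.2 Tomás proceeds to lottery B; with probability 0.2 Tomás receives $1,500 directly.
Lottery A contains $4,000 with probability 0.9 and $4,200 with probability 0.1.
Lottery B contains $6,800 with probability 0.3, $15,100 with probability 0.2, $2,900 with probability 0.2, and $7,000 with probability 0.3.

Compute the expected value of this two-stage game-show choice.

EV(A) = 0.9 × 4000 + 0.1 × 4200 = 3600 + 420 = 4020
EV(B) = 0.3 × 6800 + 0.2 × 15100 + 0.2 × 2900 + 0.3 × 7000 = 2040 + 3020 + 580 + 2100 = 7740
Branch C: 1500 (certain)
Overall = 0.6 × 4020 + 0.2 × 7740 + 0.2 × 1500 = 2412 + 1548 + 300 = 4260

$4,260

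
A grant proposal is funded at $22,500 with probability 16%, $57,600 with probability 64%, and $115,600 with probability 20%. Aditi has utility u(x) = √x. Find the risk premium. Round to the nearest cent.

E[u] = 0.16·√22500 + 0.64·√57600 + 0.2·√115600 = 0.16·150 + 0.64·240 + 0.2·340 = 245.6
CE = (245.6)² = 60319.36
Risk premium = EV − CE = 63584 − 60319.36 = 3264.64

$3,264.64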